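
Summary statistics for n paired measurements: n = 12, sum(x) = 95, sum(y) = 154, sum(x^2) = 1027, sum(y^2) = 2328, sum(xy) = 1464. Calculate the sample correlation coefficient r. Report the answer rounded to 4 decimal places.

S_xy = nΣxy − ΣxΣy = 12·1464 − 95·154 = 17568 − 14630 = 2938
S_xx = nΣx² − (Σx)² = 12·1027 − 95² = 12324 − 9025 = 3299
S_yy = nΣy² − (Σy)² = 12·2328 − 154² = 27936 − 23716 = 4220
r = S_xy / √(S_xx·S_yy) = 2938 / √(3299·4220) = 2938 / √13921780 = 2938 / 3731.1902 = 0.7874

0.7874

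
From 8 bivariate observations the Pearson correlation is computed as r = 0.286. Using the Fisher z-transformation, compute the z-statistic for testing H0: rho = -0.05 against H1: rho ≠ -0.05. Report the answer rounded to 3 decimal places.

Fisher z: atanh(0.286) = 0.294204, atanh(-0.05) = -0.050042
z = (z_r − z_0)·√(n−3) = (0.294204 − (-0.050042))·√5 = 0.344246 · 2.236068 = 0.770

0.770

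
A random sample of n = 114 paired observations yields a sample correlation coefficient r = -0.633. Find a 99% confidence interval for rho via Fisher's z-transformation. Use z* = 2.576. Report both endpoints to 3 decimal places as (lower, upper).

(-0.758, -0.464)

z_r = atanh(-0.633) = -0.746406;  SE = 1/√(n−3) = 1/√111 = 0.094916
z-limits: -0.746406 ± 2.576·0.094916 = -0.746406 ± 0.244504 = [-0.990910, -0.501902]
ρ-limits: (tanh -0.990910, tanh -0.501902) = (-0.758, -0.464)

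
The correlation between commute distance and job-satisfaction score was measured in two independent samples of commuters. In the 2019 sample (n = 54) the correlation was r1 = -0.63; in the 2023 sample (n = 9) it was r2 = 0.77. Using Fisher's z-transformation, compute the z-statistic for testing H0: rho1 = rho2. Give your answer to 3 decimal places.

-4.082

z1 = atanh(-0.63) = -0.741416,  z2 = atanh(0.77) = 1.020328
SE = √(1/(n1−3) + 1/(n2−3)) = √(1/51 + 1/6) = √(0.0196078 + 0.1666667) = √0.1862745 = 0.431595
z = (z1 − z2)/SE = (-0.741416 − 1.020328) / 0.431595 = -1.761744 / 0.431595 = -4.082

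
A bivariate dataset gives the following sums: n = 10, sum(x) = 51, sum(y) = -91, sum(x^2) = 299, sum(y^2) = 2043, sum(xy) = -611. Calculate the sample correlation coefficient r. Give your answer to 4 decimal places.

S_xy = nΣxy − ΣxΣy = 10·(-611) − 51·(-91) = -6110 − (-4641) = -1469
S_xx = nΣx² − (Σx)² = 10·299 − 51² = 2990 − 2601 = 389
S_yy = nΣy² − (Σy)² = 10·2043 − (-91)² = 20430 − 8281 = 12149
r = S_xy / √(S_xx·S_yy) = -1469 / √(389·12149) = -1469 / √4725961 = -1469 / 2173.9276 = -0.6757

-0.6757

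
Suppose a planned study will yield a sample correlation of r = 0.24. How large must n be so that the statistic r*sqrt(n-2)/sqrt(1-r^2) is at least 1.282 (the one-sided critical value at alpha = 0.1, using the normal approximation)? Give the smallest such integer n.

29

Need r·√(n−2)/√(1−r²) ≥ 1.282
√(n−2) ≥ 1.282·√(1−0.0576) / 0.24 = 1.282·0.970773 / 0.24 = 5.1855
n−2 ≥ 26.8894  ⇒  n ≥ 28.8894
Smallest integer n = 29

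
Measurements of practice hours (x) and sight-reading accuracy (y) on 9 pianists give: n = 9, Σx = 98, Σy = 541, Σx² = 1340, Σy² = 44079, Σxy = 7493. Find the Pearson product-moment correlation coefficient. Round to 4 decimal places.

Numerator: nΣxy − (Σx)(Σy) = 9·7493 − (98)(541) = 14419
Denominator: √[(nΣx²−(Σx)²)(nΣy²−(Σy)²)]
  nΣx²−(Σx)² = 9·1340 − 9604 = 2456;  nΣy²−(Σy)² = 9·44079 − 292681 = 104030
  √(2456·104030) = √255497680 = 15984.2948
r = 14419 / 15984.2948 = 0.9021

0.9021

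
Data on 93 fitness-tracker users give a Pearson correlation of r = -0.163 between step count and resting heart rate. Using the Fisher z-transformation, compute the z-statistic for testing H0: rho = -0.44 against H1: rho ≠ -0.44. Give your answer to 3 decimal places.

z_r = atanh(-0.163) = -0.164467,  z_0 = atanh(-0.44) = -0.472231
SE = 1/√(n−3) = 1/√90 = 0.105409
z = (z_r − z_0)/SE = (-0.164467 − (-0.472231)) / 0.105409 = 0.307764 / 0.105409 = 2.920

2.920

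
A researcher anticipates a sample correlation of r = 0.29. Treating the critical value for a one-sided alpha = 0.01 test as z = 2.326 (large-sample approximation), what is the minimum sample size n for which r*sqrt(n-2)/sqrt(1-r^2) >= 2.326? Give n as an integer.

61

Need r·√(n−2)/√(1−r²) ≥ 2.326
√(n−2) ≥ 2.326·√(1−0.0841) / 0.29 = 2.326·0.957027 / 0.29 = 7.6760
n−2 ≥ 58.9210  ⇒  n ≥ 60.9210
Smallest integer n = 61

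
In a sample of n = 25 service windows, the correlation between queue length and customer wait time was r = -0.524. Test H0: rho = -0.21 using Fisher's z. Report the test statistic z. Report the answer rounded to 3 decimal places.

-1.729

Fisher z: atanh(-0.524) = -0.581838, atanh(-0.21) = -0.213171
z = (z_r − z_0)·√(n−3) = (-0.581838 − (-0.213171))·√22 = -0.368667 · 4.690416 = -1.729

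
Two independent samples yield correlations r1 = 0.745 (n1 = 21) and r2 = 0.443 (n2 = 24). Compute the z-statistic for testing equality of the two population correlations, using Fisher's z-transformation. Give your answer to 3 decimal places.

1.512

Fisher z-transforms: z1 = atanh(0.745) = 0.961623, z2 = atanh(0.443) = 0.475957; difference d = 0.485666
Var(d) = 1/18 + 1/21 = 0.0555556 + 0.0476190 = 0.1031746
z = d/√Var(d) = 0.485666 / √0.1031746 = 0.485666 / 0.321208 = 1.512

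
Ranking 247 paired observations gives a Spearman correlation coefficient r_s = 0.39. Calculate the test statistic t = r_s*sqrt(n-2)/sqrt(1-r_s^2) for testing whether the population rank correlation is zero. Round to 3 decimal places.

1 − r_s² = 1 − 0.1521 = 0.8479;  √(1−r_s²) = 0.920815
√(n−2) = √245 = 15.652476
t = r_s·√(n−2)/√(1−r_s²) = 0.39 · 15.652476 / 0.920815 = 6.629

6.629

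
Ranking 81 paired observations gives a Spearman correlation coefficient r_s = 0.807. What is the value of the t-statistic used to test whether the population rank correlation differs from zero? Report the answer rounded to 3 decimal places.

1 − r_s² = 1 − 0.651249 = 0.348751;  √(1−r_s²) = 0.590551
√(n−2) = √79 = 8.888194
t = r_s·√(n−2)/√(1−r_s²) = 0.807 · 8.888194 / 0.590551 = 12.146

12.146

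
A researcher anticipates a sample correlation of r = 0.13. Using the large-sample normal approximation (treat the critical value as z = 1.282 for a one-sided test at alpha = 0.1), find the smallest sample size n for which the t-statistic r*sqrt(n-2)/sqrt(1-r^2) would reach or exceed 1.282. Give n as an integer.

Need r·√(n−2)/√(1−r²) ≥ 1.282
√(n−2) ≥ 1.282·√(1−0.0169) / 0.13 = 1.282·0.991514 / 0.13 = 9.7779
n−2 ≥ 95.6073  ⇒  n ≥ 97.6073
Smallest integer n = 98

98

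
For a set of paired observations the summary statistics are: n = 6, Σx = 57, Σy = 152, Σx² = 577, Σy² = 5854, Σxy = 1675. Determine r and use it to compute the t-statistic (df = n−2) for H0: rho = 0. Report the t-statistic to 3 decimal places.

Numerator: nΣxy − (Σx)(Σy) = 6·1675 − (57)(152) = 1386
Denominator: √[(nΣx²−(Σx)²)(nΣy²−(Σy)²)]
  nΣx²−(Σx)² = 6·577 − 3249 = 213;  nΣy²−(Σy)² = 6·5854 − 23104 = 12020
  √(213·12020) = √2560260 = 1600.0812
r = 1386 / 1600.0812 = 0.8662
t = r·√(n−2)/√(1−r²) = 0.8662·√4 / √(1−0.750302) = 1.732400 / 0.499698 = 3.467

3.467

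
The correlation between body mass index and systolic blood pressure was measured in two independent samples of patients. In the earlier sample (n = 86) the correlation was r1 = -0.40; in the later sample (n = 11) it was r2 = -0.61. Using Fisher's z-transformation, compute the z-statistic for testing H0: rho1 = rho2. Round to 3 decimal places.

0.771

z1 = atanh(-0.40) = -0.423649,  z2 = atanh(-0.61) = -0.708921
SE = √(1/(n1−3) + 1/(n2−3)) = √(1/83 + 1/8) = √(0.0120482 + 0.1250000) = √0.1370482 = 0.370200
z = (z1 − z2)/SE = (-0.423649 − (-0.708921)) / 0.370200 = 0.285272 / 0.370200 = 0.771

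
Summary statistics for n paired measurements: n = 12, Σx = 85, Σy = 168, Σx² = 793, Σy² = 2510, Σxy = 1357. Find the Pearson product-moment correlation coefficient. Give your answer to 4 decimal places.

0.9615

S_xy = nΣxy − ΣxΣy = 12·1357 − 85·168 = 16284 − 14280 = 2004
S_xx = nΣx² − (Σx)² = 12·793 − 85² = 9516 − 7225 = 2291
S_yy = nΣy² − (Σy)² = 12·2510 − 168² = 30120 − 28224 = 1896
r = S_xy / √(S_xx·S_yy) = 2004 / √(2291·1896) = 2004 / √4343736 = 2004 / 2084.1631 = 0.9615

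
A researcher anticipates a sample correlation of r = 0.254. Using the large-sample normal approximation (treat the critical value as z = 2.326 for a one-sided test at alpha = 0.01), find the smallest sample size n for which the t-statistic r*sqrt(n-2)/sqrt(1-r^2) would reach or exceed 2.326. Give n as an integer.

81

Need r·√(n−2)/√(1−r²) ≥ 2.326
√(n−2) ≥ 2.326·√(1−0.064516) / 0.254 = 2.326·0.967204 / 0.254 = 8.8572
n−2 ≥ 78.4500  ⇒  n ≥ 80.4500
Smallest integer n = 81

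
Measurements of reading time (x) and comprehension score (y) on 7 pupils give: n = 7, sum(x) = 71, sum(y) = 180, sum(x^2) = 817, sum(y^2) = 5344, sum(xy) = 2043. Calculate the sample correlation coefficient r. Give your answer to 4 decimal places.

0.8254

S_xy = nΣxy − ΣxΣy = 7·2043 − 71·180 = 14301 − 12780 = 1521
S_xx = nΣx² − (Σx)² = 7·817 − 71² = 5719 − 5041 = 678
S_yy = nΣy² − (Σy)² = 7·5344 − 180² = 37408 − 32400 = 5008
r = S_xy / √(S_xx·S_yy) = 1521 / √(678·5008) = 1521 / √3395424 = 1521 / 1842.6676 = 0.8254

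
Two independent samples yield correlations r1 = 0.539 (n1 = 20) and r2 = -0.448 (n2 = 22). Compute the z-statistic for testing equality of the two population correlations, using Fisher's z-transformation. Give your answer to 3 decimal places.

Fisher z-transforms: z1 = atanh(0.539) = 0.602745, z2 = atanh(-0.448) = -0.482195; difference d = 1.084940
Var(d) = 1/17 + 1/19 = 0.0588235 + 0.0526316 = 0.1114551
z = d/√Var(d) = 1.084940 / √0.1114551 = 1.084940 / 0.333849 = 3.250

3.250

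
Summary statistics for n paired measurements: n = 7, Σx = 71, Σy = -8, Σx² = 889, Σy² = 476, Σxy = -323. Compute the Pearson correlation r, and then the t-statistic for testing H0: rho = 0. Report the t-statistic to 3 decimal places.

-3.792

S_xy = nΣxy − ΣxΣy = 7·(-323) − 71·(-8) = -2261 − (-568) = -1693
S_xx = nΣx² − (Σx)² = 7·889 − 71² = 6223 − 5041 = 1182
S_yy = nΣy² − (Σy)² = 7·476 − (-8)² = 3332 − 64 = 3268
r = S_xy / √(S_xx·S_yy) = -1693 / √(1182·3268) = -1693 / √3862776 = -1693 / 1965.3946 = -0.8614
t = r·√(n−2)/√(1−r²) = -0.8614·√5 / √(1−0.742010) = -1.926149 / 0.507927 = -3.792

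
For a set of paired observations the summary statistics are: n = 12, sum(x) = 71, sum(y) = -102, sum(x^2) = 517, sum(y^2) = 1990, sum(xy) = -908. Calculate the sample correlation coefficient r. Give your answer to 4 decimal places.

-0.9230

S_xy = nΣxy − ΣxΣy = 12·(-908) − 71·(-102) = -10896 − (-7242) = -3654
S_xx = nΣx² − (Σx)² = 12·517 − 71² = 6204 − 5041 = 1163
S_yy = nΣy² − (Σy)² = 12·1990 − (-102)² = 23880 − 10404 = 13476
r = S_xy / √(S_xx·S_yy) = -3654 / √(1163·13476) = -3654 / √15672588 = -3654 / 3958.8620 = -0.9230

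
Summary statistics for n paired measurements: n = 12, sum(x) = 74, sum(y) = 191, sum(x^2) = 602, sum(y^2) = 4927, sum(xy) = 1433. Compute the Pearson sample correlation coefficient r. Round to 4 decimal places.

S_xy = nΣxy − ΣxΣy = 12·1433 − 74·191 = 17196 − 14134 = 3062
S_xx = nΣx² − (Σx)² = 12·602 − 74² = 7224 − 5476 = 1748
S_yy = nΣy² − (Σy)² = 12·4927 − 191² = 59124 − 36481 = 22643
r = S_xy / √(S_xx·S_yy) = 3062 / √(1748·22643) = 3062 / √39579964 = 3062 / 6291.2609 = 0.4867

0.4867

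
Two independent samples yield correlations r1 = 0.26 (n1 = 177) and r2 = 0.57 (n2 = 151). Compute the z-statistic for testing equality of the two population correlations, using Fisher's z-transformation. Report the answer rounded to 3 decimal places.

Fisher z-transforms: z1 = atanh(0.26) = 0.266108, z2 = atanh(0.57) = 0.647523; difference d = -0.381415
Var(d) = 1/174 + 1/148 = 0.0057471 + 0.0067568 = 0.0125039
z = d/√Var(d) = -0.381415 / √0.0125039 = -0.381415 / 0.111821 = -3.411

-3.411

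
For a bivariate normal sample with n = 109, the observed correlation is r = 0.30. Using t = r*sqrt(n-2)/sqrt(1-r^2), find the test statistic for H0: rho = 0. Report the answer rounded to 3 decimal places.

3.253

t = r·√(n−2) / √(1−r²) with r = 0.30, n = 109
  = 0.30·√107 / √(1 − 0.0900)
  = 0.30·10.344080 / 0.953939
  = 3.103224 / 0.953939 = 3.253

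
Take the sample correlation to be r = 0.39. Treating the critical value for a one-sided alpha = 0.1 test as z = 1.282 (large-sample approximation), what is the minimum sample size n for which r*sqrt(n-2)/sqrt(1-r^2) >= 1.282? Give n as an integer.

12

Need r·√(n−2)/√(1−r²) ≥ 1.282
√(n−2) ≥ 1.282·√(1−0.1521) / 0.39 = 1.282·0.920815 / 0.39 = 3.0269
n−2 ≥ 9.1621  ⇒  n ≥ 11.1621
Smallest integer n = 12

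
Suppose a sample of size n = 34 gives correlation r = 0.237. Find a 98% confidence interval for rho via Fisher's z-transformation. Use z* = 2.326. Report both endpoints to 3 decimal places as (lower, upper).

(-0.174, 0.578)

z_r = atanh(0.237) = 0.241593;  SE = 1/√(n−3) = 1/√31 = 0.179605
z-limits: 0.241593 ± 2.326·0.179605 = 0.241593 ± 0.417761 = [-0.176168, 0.659354]
ρ-limits: (tanh -0.176168, tanh 0.659354) = (-0.174, 0.578)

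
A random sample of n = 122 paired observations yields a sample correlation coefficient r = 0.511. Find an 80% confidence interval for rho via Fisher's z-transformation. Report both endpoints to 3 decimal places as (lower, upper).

(0.419, 0.593)

Fisher z: z_r = atanh(r) = ½·ln((1+0.511)/(1−0.511)) = 0.564082
SE(z) = 1/√(n−3) = 1/√119 = 0.091670
80% ⇒ z* = 1.282; margin = 1.282·0.091670 = 0.117521
CI on z-scale: (0.446561, 0.681603)
Back-transform: tanh(0.446561) = 0.419068, tanh(0.681603) = 0.592561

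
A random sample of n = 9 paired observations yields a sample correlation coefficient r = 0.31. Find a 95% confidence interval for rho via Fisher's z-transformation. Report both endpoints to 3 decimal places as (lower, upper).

(-0.446, 0.808)

Fisher z: z_r = atanh(r) = ½·ln((1+0.31)/(1−0.31)) = 0.320545
SE(z) = 1/√(n−3) = 1/√6 = 0.408248
95% ⇒ z* = 1.960; margin = 1.960·0.408248 = 0.800166
CI on z-scale: (-0.479621, 1.120711)
Back-transform: tanh(-0.479621) = -0.445940, tanh(1.120711) = 0.807816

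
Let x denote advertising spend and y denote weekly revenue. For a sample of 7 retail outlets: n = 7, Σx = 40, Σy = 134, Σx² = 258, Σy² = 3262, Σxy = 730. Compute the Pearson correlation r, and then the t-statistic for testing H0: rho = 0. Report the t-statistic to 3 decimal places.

S_xy = nΣxy − ΣxΣy = 7·730 − 40·134 = 5110 − 5360 = -250
S_xx = nΣx² − (Σx)² = 7·258 − 40² = 1806 − 1600 = 206
S_yy = nΣy² − (Σy)² = 7·3262 − 134² = 22834 − 17956 = 4878
r = S_xy / √(S_xx·S_yy) = -250 / √(206·4878) = -250 / √1004868 = -250 / 1002.4310 = -0.2494
t = r·√(n−2)/√(1−r²) = -0.2494·√5 / √(1−0.062200) = -0.557675 / 0.968401 = -0.576

-0.576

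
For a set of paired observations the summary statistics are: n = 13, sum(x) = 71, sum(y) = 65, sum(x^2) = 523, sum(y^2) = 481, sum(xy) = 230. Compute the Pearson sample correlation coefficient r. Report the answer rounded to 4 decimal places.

S_xy = nΣxy − ΣxΣy = 13·230 − 71·65 = 2990 − 4615 = -1625
S_xx = nΣx² − (Σx)² = 13·523 − 71² = 6799 − 5041 = 1758
S_yy = nΣy² − (Σy)² = 13·481 − 65² = 6253 − 4225 = 2028
r = S_xy / √(S_xx·S_yy) = -1625 / √(1758·2028) = -1625 / √3565224 = -1625 / 1888.1801 = -0.8606

-0.8606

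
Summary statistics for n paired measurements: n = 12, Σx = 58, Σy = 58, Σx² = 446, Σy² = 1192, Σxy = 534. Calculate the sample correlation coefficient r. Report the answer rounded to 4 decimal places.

Numerator: nΣxy − (Σx)(Σy) = 12·534 − (58)(58) = 3044
Denominator: √[(nΣx²−(Σx)²)(nΣy²−(Σy)²)]
  nΣx²−(Σx)² = 12·446 − 3364 = 1988;  nΣy²−(Σy)² = 12·1192 − 3364 = 10940
  √(1988·10940) = √21748720 = 4663.5523
r = 3044 / 4663.5523 = 0.6527

0.6527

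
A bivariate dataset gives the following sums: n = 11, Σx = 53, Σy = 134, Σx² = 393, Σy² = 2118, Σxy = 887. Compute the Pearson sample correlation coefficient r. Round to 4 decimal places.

0.9336

S_xy = nΣxy − ΣxΣy = 11·887 − 53·134 = 9757 − 7102 = 2655
S_xx = nΣx² − (Σx)² = 11·393 − 53² = 4323 − 2809 = 1514
S_yy = nΣy² − (Σy)² = 11·2118 − 134² = 23298 − 17956 = 5342
r = S_xy / √(S_xx·S_yy) = 2655 / √(1514·5342) = 2655 / √8087788 = 2655 / 2843.9037 = 0.9336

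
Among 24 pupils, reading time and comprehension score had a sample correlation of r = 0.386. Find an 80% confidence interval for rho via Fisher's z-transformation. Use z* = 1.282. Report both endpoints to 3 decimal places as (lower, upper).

(0.127, 0.596)

z_r = atanh(0.386) = 0.407091;  SE = 1/√(n−3) = 1/√21 = 0.218218
z-limits: 0.407091 ± 1.282·0.218218 = 0.407091 ± 0.279755 = [0.127336, 0.686846]
ρ-limits: (tanh 0.127336, tanh 0.686846) = (0.127, 0.596)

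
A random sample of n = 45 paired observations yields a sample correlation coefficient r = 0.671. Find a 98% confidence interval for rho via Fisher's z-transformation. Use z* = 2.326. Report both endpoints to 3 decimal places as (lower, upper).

Fisher z: z_r = atanh(r) = ½·ln((1+0.671)/(1−0.671)) = 0.812560
SE(z) = 1/√(n−3) = 1/√42 = 0.154303
98% ⇒ z* = 2.326; margin = 2.326·0.154303 = 0.358909
CI on z-scale: (0.453651, 1.171469)
Back-transform: tanh(0.453651) = 0.424896, tanh(1.171469) = 0.824743

(0.425, 0.825)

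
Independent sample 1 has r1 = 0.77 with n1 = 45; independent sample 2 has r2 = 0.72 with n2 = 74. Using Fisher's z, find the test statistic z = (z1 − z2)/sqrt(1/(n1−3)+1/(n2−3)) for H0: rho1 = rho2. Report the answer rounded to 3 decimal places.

Fisher z-transforms: z1 = atanh(0.77) = 1.020328, z2 = atanh(0.72) = 0.907645; difference d = 0.112683
Var(d) = 1/42 + 1/71 = 0.0238095 + 0.0140845 = 0.0378940
z = d/√Var(d) = 0.112683 / √0.0378940 = 0.112683 / 0.194664 = 0.579

0.579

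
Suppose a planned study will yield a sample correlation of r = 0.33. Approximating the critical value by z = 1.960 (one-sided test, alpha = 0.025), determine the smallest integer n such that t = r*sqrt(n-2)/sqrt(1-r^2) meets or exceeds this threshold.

Need r·√(n−2)/√(1−r²) ≥ 1.960
√(n−2) ≥ 1.960·√(1−0.1089) / 0.33 = 1.960·0.943981 / 0.33 = 5.6067
n−2 ≥ 31.4351  ⇒  n ≥ 33.4351
Smallest integer n = 34

34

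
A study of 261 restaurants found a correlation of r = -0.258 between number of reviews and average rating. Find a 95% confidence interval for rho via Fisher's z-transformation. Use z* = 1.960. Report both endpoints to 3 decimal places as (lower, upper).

(-0.368, -0.141)

Fisher z: z_r = atanh(r) = ½·ln((1+(-0.258))/(1−(-0.258))) = -0.263965
SE(z) = 1/√(n−3) = 1/√258 = 0.062257
95% ⇒ z* = 1.960; margin = 1.960·0.062257 = 0.122024
CI on z-scale: (-0.385989, -0.141941)
Back-transform: tanh(-0.385989) = -0.367897, tanh(-0.141941) = -0.140995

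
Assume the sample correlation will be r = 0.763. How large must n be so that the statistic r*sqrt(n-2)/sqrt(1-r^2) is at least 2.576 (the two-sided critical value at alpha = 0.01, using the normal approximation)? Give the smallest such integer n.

7

r√(n−2)/√(1−r²) ≥ 2.576  ⇔  n−2 ≥ (2.576)²·(1−r²)/r²
(1−r²)/r² = (1−0.582169)/0.582169 = 0.7177
n ≥ 2 + 6.635776·0.7177 = 2 + 4.7625 = 6.7625
⌈6.7625⌉ = 7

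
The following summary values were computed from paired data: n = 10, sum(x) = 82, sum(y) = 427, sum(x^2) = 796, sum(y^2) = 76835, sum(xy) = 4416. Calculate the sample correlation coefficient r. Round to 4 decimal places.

0.3398

Numerator: nΣxy − (Σx)(Σy) = 10·4416 − (82)(427) = 9146
Denominator: √[(nΣx²−(Σx)²)(nΣy²−(Σy)²)]
  nΣx²−(Σx)² = 10·796 − 6724 = 1236;  nΣy²−(Σy)² = 10·76835 − 182329 = 586021
  √(1236·586021) = √724321956 = 26913.2301
r = 9146 / 26913.2301 = 0.3398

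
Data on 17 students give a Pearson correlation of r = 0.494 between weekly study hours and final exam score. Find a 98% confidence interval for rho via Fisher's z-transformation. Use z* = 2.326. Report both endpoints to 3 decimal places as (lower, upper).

(-0.080, 0.822)

z_r = atanh(0.494) = 0.541338;  SE = 1/√(n−3) = 1/√14 = 0.267261
z-limits: 0.541338 ± 2.326·0.267261 = 0.541338 ± 0.621649 = [-0.080311, 1.162987]
ρ-limits: (tanh -0.080311, tanh 1.162987) = (-0.080, 0.822)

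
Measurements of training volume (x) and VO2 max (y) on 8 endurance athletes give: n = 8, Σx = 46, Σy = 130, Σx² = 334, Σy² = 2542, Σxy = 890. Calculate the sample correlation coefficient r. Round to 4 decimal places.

Numerator: nΣxy − (Σx)(Σy) = 8·890 − (46)(130) = 1140
Denominator: √[(nΣx²−(Σx)²)(nΣy²−(Σy)²)]
  nΣx²−(Σx)² = 8·334 − 2116 = 556;  nΣy²−(Σy)² = 8·2542 − 16900 = 3436
  √(556·3436) = √1910416 = 1382.1780
r = 1140 / 1382.1780 = 0.8248

0.8248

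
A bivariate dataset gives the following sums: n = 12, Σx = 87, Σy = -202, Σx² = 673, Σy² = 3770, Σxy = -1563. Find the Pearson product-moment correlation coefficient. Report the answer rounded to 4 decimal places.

-0.7882

S_xy = nΣxy − ΣxΣy = 12·(-1563) − 87·(-202) = -18756 − (-17574) = -1182
S_xx = nΣx² − (Σx)² = 12·673 − 87² = 8076 − 7569 = 507
S_yy = nΣy² − (Σy)² = 12·3770 − (-202)² = 45240 − 40804 = 4436
r = S_xy / √(S_xx·S_yy) = -1182 / √(507·4436) = -1182 / √2249052 = -1182 / 1499.6840 = -0.7882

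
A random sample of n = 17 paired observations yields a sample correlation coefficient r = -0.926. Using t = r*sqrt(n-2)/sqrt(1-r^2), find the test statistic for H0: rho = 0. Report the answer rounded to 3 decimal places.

1 − r² = 1 − 0.857476 = 0.142524;  √(1−r²) = 0.377524
√(n−2) = √15 = 3.872983
t = r·√(n−2)/√(1−r²) = -0.926 · 3.872983 / 0.377524 = -9.500

-9.500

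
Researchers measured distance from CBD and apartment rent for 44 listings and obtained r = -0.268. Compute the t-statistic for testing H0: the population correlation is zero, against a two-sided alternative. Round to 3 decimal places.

-1.803

1 − r² = 1 − 0.071824 = 0.928176;  √(1−r²) = 0.963419
√(n−2) = √42 = 6.480741
t = r·√(n−2)/√(1−r²) = -0.268 · 6.480741 / 0.963419 = -1.803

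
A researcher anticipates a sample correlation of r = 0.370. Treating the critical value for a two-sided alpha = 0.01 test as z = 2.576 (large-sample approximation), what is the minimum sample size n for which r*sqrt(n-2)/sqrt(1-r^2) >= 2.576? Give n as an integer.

44

r√(n−2)/√(1−r²) ≥ 2.576  ⇔  n−2 ≥ (2.576)²·(1−r²)/r²
(1−r²)/r² = (1−0.136900)/0.136900 = 6.3046
n ≥ 2 + 6.635776·6.3046 = 2 + 41.8359 = 43.8359
⌈43.8359⌉ = 44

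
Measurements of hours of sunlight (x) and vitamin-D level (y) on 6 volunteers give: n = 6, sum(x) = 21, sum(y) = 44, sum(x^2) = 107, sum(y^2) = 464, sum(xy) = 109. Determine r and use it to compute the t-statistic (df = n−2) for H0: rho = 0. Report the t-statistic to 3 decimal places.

-1.729

S_xy = nΣxy − ΣxΣy = 6·109 − 21·44 = 654 − 924 = -270
S_xx = nΣx² − (Σx)² = 6·107 − 21² = 642 − 441 = 201
S_yy = nΣy² − (Σy)² = 6·464 − 44² = 2784 − 1936 = 848
r = S_xy / √(S_xx·S_yy) = -270 / √(201·848) = -270 / √170448 = -270 / 412.8535 = -0.6540
t = r·√(n−2)/√(1−r²) = -0.6540·√4 / √(1−0.427716) = -1.308000 / 0.756495 = -1.729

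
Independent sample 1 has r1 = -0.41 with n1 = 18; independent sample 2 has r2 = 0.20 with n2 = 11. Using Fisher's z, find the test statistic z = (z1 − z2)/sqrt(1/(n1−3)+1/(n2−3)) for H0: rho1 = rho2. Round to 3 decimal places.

-1.458

Fisher z-transforms: z1 = atanh(-0.41) = -0.435611, z2 = atanh(0.20) = 0.202733; difference d = -0.638344
Var(d) = 1/15 + 1/8 = 0.0666667 + 0.1250000 = 0.1916667
z = d/√Var(d) = -0.638344 / √0.1916667 = -0.638344 / 0.437798 = -1.458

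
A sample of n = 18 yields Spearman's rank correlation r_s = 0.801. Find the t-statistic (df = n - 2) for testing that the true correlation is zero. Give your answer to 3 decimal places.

5.352

1 − r_s² = 1 − 0.641601 = 0.358399;  √(1−r_s²) = 0.598664
√(n−2) = √16 = 4.000000
t = r_s·√(n−2)/√(1−r_s²) = 0.801 · 4.000000 / 0.598664 = 5.352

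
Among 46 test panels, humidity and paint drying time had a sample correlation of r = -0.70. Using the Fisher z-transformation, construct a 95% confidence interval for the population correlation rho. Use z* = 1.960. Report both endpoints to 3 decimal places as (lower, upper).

Fisher z: z_r = atanh(r) = ½·ln((1+(-0.70))/(1−(-0.70))) = -0.867301
SE(z) = 1/√(n−3) = 1/√43 = 0.152499
95% ⇒ z* = 1.960; margin = 1.960·0.152499 = 0.298898
CI on z-scale: (-1.166199, -0.568403)
Back-transform: tanh(-1.166199) = -0.823050, tanh(-0.568403) = -0.514185

(-0.823, -0.514)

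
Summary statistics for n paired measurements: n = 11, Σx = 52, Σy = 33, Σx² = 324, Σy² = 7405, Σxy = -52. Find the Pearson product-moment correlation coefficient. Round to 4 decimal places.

-0.2752

S_xy = nΣxy − ΣxΣy = 11·(-52) − 52·33 = -572 − 1716 = -2288
S_xx = nΣx² − (Σx)² = 11·324 − 52² = 3564 − 2704 = 860
S_yy = nΣy² − (Σy)² = 11·7405 − 33² = 81455 − 1089 = 80366
r = S_xy / √(S_xx·S_yy) = -2288 / √(860·80366) = -2288 / √69114760 = -2288 / 8313.5287 = -0.2752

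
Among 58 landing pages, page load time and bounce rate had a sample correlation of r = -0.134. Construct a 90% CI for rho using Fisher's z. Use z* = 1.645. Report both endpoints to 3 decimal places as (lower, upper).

(-0.342, 0.087)

z_r = atanh(-0.134) = -0.134811;  SE = 1/√(n−3) = 1/√55 = 0.134840
z-limits: -0.134811 ± 1.645·0.134840 = -0.134811 ± 0.221812 = [-0.356623, 0.087001]
ρ-limits: (tanh -0.356623, tanh 0.087001) = (-0.342, 0.087)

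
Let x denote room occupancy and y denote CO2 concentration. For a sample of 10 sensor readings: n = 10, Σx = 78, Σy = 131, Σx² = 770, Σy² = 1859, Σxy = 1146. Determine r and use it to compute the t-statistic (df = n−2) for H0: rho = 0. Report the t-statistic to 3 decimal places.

4.012

Numerator: nΣxy − (Σx)(Σy) = 10·1146 − (78)(131) = 1242
Denominator: √[(nΣx²−(Σx)²)(nΣy²−(Σy)²)]
  nΣx²−(Σx)² = 10·770 − 6084 = 1616;  nΣy²−(Σy)² = 10·1859 − 17161 = 1429
  √(1616·1429) = √2309264 = 1519.6263
r = 1242 / 1519.6263 = 0.8173
t = r·√(n−2)/√(1−r²) = 0.8173·√8 / √(1−0.667979) = 2.311673 / 0.576213 = 4.012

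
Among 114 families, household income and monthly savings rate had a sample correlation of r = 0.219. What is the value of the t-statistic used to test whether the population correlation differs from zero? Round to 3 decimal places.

1 − r² = 1 − 0.047961 = 0.952039;  √(1−r²) = 0.975725
√(n−2) = √112 = 10.583005
t = r·√(n−2)/√(1−r²) = 0.219 · 10.583005 / 0.975725 = 2.375

2.375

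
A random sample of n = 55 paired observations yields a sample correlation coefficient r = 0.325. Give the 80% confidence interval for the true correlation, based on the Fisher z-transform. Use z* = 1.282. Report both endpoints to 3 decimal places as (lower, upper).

Fisher z: z_r = atanh(r) = ½·ln((1+0.325)/(1−0.325)) = 0.337228
SE(z) = 1/√(n−3) = 1/√52 = 0.138675
80% ⇒ z* = 1.282; margin = 1.282·0.138675 = 0.177781
CI on z-scale: (0.159447, 0.515009)
Back-transform: tanh(0.159447) = 0.158109, tanh(0.515009) = 0.473839

(0.158, 0.474)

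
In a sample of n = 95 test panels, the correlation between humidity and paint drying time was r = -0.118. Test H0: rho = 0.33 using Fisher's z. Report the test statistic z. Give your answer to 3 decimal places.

Fisher z: atanh(-0.118) = -0.118552, atanh(0.33) = 0.342828
z = (z_r − z_0)·√(n−3) = (-0.118552 − 0.342828)·√92 = -0.461380 · 9.591663 = -4.425

-4.425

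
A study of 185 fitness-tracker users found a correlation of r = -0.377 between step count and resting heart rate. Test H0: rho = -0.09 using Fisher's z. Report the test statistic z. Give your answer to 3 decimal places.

Fisher z: atanh(-0.377) = -0.396558, atanh(-0.09) = -0.090244
z = (z_r − z_0)·√(n−3) = (-0.396558 − (-0.090244))·√182 = -0.306314 · 13.490738 = -4.132

-4.132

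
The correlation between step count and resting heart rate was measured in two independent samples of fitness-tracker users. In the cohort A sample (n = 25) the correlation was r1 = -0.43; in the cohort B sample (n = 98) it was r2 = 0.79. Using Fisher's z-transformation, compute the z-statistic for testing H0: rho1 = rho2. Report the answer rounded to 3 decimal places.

-6.472

z1 = atanh(-0.43) = -0.459897,  z2 = atanh(0.79) = 1.071432
SE = √(1/(n1−3) + 1/(n2−3)) = √(1/22 + 1/95) = √(0.0454545 + 0.0105263) = √0.0559808 = 0.236603
z = (z1 − z2)/SE = (-0.459897 − 1.071432) / 0.236603 = -1.531329 / 0.236603 = -6.472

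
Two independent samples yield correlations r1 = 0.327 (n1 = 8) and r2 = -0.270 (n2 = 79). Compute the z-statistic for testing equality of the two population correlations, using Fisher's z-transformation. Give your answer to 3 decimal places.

Fisher z-transforms: z1 = atanh(0.327) = 0.339465, z2 = atanh(-0.270) = -0.276864; difference d = 0.616329
Var(d) = 1/5 + 1/76 = 0.2000000 + 0.0131579 = 0.2131579
z = d/√Var(d) = 0.616329 / √0.2131579 = 0.616329 / 0.461690 = 1.335

1.335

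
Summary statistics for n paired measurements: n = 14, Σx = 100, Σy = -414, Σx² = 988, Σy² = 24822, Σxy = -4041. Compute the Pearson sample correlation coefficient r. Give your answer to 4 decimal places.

-0.5841

S_xy = nΣxy − ΣxΣy = 14·(-4041) − 100·(-414) = -56574 − (-41400) = -15174
S_xx = nΣx² − (Σx)² = 14·988 − 100² = 13832 − 10000 = 3832
S_yy = nΣy² − (Σy)² = 14·24822 − (-414)² = 347508 − 171396 = 176112
r = S_xy / √(S_xx·S_yy) = -15174 / √(3832·176112) = -15174 / √674861184 = -15174 / 25978.0905 = -0.5841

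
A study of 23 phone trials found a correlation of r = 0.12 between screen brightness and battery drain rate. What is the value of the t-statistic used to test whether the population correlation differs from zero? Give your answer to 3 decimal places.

t = r·√(n−2) / √(1−r²) with r = 0.12, n = 23
  = 0.12·√21 / √(1 − 0.0144)
  = 0.12·4.582576 / 0.992774
  = 0.549909 / 0.992774 = 0.554

0.554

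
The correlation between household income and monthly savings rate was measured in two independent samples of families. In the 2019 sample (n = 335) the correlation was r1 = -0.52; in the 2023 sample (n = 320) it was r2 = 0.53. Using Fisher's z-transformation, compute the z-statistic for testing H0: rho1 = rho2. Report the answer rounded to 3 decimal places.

-14.854

Fisher z-transforms: z1 = atanh(-0.52) = -0.576340, z2 = atanh(0.53) = 0.590145; difference d = -1.166485
Var(d) = 1/332 + 1/317 = 0.0030120 + 0.0031546 = 0.0061666
z = d/√Var(d) = -1.166485 / √0.0061666 = -1.166485 / 0.078528 = -14.854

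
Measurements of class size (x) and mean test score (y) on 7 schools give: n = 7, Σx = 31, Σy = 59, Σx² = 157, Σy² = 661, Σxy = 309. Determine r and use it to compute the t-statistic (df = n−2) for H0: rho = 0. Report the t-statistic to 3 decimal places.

3.460

Numerator: nΣxy − (Σx)(Σy) = 7·309 − (31)(59) = 334
Denominator: √[(nΣx²−(Σx)²)(nΣy²−(Σy)²)]
  nΣx²−(Σx)² = 7·157 − 961 = 138;  nΣy²−(Σy)² = 7·661 − 3481 = 1146
  √(138·1146) = √158148 = 397.6783
r = 334 / 397.6783 = 0.8399
t = r·√(n−2)/√(1−r²) = 0.8399·√5 / √(1−0.705432) = 1.878073 / 0.542741 = 3.460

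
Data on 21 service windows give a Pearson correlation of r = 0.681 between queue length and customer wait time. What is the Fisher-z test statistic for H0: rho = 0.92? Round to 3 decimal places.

z_r = atanh(0.681) = 0.830977,  z_0 = atanh(0.92) = 1.589027
SE = 1/√(n−3) = 1/√18 = 0.235702
z = (z_r − z_0)/SE = (0.830977 − 1.589027) / 0.235702 = -0.758050 / 0.235702 = -3.216

-3.216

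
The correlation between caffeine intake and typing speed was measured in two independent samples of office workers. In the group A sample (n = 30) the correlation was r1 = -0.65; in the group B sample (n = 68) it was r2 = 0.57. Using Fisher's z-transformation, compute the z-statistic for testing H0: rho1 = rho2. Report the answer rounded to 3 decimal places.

Fisher z-transforms: z1 = atanh(-0.65) = -0.775299, z2 = atanh(0.57) = 0.647523; difference d = -1.422822
Var(d) = 1/27 + 1/65 = 0.0370370 + 0.0153846 = 0.0524216
z = d/√Var(d) = -1.422822 / √0.0524216 = -1.422822 / 0.228958 = -6.214

-6.214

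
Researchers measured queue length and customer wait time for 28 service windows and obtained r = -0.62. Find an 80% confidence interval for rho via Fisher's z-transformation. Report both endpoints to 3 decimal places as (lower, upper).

(-0.754, -0.437)

z_r = atanh(-0.62) = -0.725005;  SE = 1/√(n−3) = 1/√25 = 0.200000
z-limits: -0.725005 ± 1.282·0.200000 = -0.725005 ± 0.256400 = [-0.981405, -0.468605]
ρ-limits: (tanh -0.981405, tanh -0.468605) = (-0.754, -0.437)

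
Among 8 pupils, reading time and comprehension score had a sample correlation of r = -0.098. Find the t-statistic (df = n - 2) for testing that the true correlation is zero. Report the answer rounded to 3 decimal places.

-0.241

1 − r² = 1 − 0.009604 = 0.990396;  √(1−r²) = 0.995186
√(n−2) = √6 = 2.449490
t = r·√(n−2)/√(1−r²) = -0.098 · 2.449490 / 0.995186 = -0.241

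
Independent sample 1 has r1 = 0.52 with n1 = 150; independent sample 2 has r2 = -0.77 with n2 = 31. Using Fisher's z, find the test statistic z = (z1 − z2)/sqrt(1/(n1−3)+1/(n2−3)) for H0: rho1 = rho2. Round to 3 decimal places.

z1 = atanh(0.52) = 0.576340,  z2 = atanh(-0.77) = -1.020328
SE = √(1/(n1−3) + 1/(n2−3)) = √(1/147 + 1/28) = √(0.0068027 + 0.0357143) = √0.0425170 = 0.206197
z = (z1 − z2)/SE = (0.576340 − (-1.020328)) / 0.206197 = 1.596668 / 0.206197 = 7.743

7.743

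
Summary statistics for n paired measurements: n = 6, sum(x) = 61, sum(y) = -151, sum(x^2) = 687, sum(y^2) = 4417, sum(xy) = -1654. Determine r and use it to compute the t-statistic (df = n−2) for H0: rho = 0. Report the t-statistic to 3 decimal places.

-1.444

S_xy = nΣxy − ΣxΣy = 6·(-1654) − 61·(-151) = -9924 − (-9211) = -713
S_xx = nΣx² − (Σx)² = 6·687 − 61² = 4122 − 3721 = 401
S_yy = nΣy² − (Σy)² = 6·4417 − (-151)² = 26502 − 22801 = 3701
r = S_xy / √(S_xx·S_yy) = -713 / √(401·3701) = -713 / √1484101 = -713 / 1218.2368 = -0.5853
t = r·√(n−2)/√(1−r²) = -0.5853·√4 / √(1−0.342576) = -1.170600 / 0.810817 = -1.444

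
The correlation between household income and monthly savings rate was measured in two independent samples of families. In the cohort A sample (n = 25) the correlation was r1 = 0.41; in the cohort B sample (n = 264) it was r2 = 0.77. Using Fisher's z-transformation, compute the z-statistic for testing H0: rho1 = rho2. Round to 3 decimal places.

-2.634

z1 = atanh(0.41) = 0.435611,  z2 = atanh(0.77) = 1.020328
SE = √(1/(n1−3) + 1/(n2−3)) = √(1/22 + 1/261) = √(0.0454545 + 0.0038314) = √0.0492859 = 0.222004
z = (z1 − z2)/SE = (0.435611 − 1.020328) / 0.222004 = -0.584717 / 0.222004 = -2.634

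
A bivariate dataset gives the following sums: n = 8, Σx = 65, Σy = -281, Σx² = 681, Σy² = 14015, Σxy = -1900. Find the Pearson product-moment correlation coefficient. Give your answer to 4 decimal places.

Numerator: nΣxy − (Σx)(Σy) = 8·(-1900) − (65)(-281) = 3065
Denominator: √[(nΣx²−(Σx)²)(nΣy²−(Σy)²)]
  nΣx²−(Σx)² = 8·681 − 4225 = 1223;  nΣy²−(Σy)² = 8·14015 − 78961 = 33159
  √(1223·33159) = √40553457 = 6368.1596
r = 3065 / 6368.1596 = 0.4813

0.4813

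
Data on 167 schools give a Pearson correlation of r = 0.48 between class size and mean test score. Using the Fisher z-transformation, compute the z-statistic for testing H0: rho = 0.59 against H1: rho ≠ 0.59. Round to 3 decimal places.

-1.981

Fisher z: atanh(0.48) = 0.522984, atanh(0.59) = 0.677666
z = (z_r − z_0)·√(n−3) = (0.522984 − 0.677666)·√164 = -0.154682 · 12.806248 = -1.981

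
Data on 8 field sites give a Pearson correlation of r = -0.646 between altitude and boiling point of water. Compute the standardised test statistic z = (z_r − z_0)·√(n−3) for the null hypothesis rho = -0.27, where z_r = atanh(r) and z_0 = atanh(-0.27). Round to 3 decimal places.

Fisher z: atanh(-0.646) = -0.768403, atanh(-0.27) = -0.276864
z = (z_r − z_0)·√(n−3) = (-0.768403 − (-0.276864))·√5 = -0.491539 · 2.236068 = -1.099

-1.099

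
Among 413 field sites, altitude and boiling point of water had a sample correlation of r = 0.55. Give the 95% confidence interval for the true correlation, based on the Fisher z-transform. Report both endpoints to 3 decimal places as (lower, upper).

(0.479, 0.614)

Fisher z: z_r = atanh(r) = ½·ln((1+0.55)/(1−0.55)) = 0.618381
SE(z) = 1/√(n−3) = 1/√410 = 0.049386
95% ⇒ z* = 1.960; margin = 1.960·0.049386 = 0.096797
CI on z-scale: (0.521584, 0.715178)
Back-transform: tanh(0.521584) = 0.478922, tanh(0.715178) = 0.613914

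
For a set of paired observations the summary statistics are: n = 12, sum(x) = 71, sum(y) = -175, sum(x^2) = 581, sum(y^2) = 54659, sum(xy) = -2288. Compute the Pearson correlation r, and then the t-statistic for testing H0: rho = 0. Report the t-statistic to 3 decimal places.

-1.517

Numerator: nΣxy − (Σx)(Σy) = 12·(-2288) − (71)(-175) = -15031
Denominator: √[(nΣx²−(Σx)²)(nΣy²−(Σy)²)]
  nΣx²−(Σx)² = 12·581 − 5041 = 1931;  nΣy²−(Σy)² = 12·54659 − 30625 = 625283
  √(1931·625283) = √1207421473 = 34747.9708
r = -15031 / 34747.9708 = -0.4326
t = r·√(n−2)/√(1−r²) = -0.4326·√10 / √(1−0.187143) = -1.368001 / 0.901586 = -1.517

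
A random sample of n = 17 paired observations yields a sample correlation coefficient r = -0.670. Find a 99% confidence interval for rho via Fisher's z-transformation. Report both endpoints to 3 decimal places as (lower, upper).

Fisher z: z_r = atanh(r) = ½·ln((1+(-0.670))/(1−(-0.670))) = -0.810743
SE(z) = 1/√(n−3) = 1/√14 = 0.267261
99% ⇒ z* = 2.576; margin = 2.576·0.267261 = 0.688464
CI on z-scale: (-1.499207, -0.122279)
Back-transform: tanh(-1.499207) = -0.905005, tanh(-0.122279) = -0.121673

(-0.905, -0.122)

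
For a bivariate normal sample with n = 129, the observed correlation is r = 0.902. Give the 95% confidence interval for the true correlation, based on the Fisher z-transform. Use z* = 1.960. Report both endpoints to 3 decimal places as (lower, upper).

Fisher z: z_r = atanh(r) = ½·ln((1+0.902)/(1−0.902)) = 1.482847
SE(z) = 1/√(n−3) = 1/√126 = 0.089087
95% ⇒ z* = 1.960; margin = 1.960·0.089087 = 0.174611
CI on z-scale: (1.308236, 1.657458)
Back-transform: tanh(1.308236) = 0.863828, tanh(1.657458) = 0.929874

(0.864, 0.930)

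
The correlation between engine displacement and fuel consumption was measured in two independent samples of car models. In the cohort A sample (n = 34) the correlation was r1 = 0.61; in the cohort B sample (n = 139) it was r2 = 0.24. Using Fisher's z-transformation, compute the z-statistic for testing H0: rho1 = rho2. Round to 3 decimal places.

Fisher z-transforms: z1 = atanh(0.61) = 0.708921, z2 = atanh(0.24) = 0.244774; difference d = 0.464147
Var(d) = 1/31 + 1/136 = 0.0322581 + 0.0073529 = 0.0396110
z = d/√Var(d) = 0.464147 / √0.0396110 = 0.464147 / 0.199025 = 2.332

2.332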